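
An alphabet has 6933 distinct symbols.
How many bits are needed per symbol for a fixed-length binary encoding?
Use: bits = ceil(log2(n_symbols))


log2(6933) = 12.7593
Bracket: 2^12 = 4096 < 6933 <= 2^13 = 8192
So ceil(log2(6933)) = 13

bits = ceil(log2(6933)) = ceil(12.7593) = 13 bits


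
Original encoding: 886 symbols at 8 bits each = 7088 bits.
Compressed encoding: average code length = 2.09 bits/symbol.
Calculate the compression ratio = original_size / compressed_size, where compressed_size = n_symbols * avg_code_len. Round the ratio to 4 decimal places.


original_size = n_symbols * orig_bits = 886 * 8 = 7088 bits
compressed_size = n_symbols * avg_code_len = 886 * 2.09 = 1851.74 bits
ratio = original_size / compressed_size = 7088 / 1851.74 = 3.8278

Compression ratio = 3.8278


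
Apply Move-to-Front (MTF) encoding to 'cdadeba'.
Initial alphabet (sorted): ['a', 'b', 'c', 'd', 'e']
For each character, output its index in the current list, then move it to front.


MTF encoding:
'c': index 2 in ['a', 'b', 'c', 'd', 'e'] -> ['c', 'a', 'b', 'd', 'e']
'd': index 3 in ['c', 'a', 'b', 'd', 'e'] -> ['d', 'c', 'a', 'b', 'e']
'a': index 2 in ['d', 'c', 'a', 'b', 'e'] -> ['a', 'd', 'c', 'b', 'e']
'd': index 1 in ['a', 'd', 'c', 'b', 'e'] -> ['d', 'a', 'c', 'b', 'e']
'e': index 4 in ['d', 'a', 'c', 'b', 'e'] -> ['e', 'd', 'a', 'c', 'b']
'b': index 4 in ['e', 'd', 'a', 'c', 'b'] -> ['b', 'e', 'd', 'a', 'c']
'a': index 3 in ['b', 'e', 'd', 'a', 'c'] -> ['a', 'b', 'e', 'd', 'c']


Output: [2, 3, 2, 1, 4, 4, 3]


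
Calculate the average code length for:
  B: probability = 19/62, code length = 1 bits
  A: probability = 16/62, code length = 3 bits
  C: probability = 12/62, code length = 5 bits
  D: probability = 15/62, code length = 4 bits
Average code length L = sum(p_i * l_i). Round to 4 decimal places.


Weighted contributions p_i * l_i:
  B: (19/62) * 1 = 19/62
  A: (16/62) * 3 = 48/62
  C: (12/62) * 5 = 60/62
  D: (15/62) * 4 = 60/62
Sum = (19 + 48 + 60 + 60)/62 = 187/62

L = 187/62 = 3.0161 bits/symbol


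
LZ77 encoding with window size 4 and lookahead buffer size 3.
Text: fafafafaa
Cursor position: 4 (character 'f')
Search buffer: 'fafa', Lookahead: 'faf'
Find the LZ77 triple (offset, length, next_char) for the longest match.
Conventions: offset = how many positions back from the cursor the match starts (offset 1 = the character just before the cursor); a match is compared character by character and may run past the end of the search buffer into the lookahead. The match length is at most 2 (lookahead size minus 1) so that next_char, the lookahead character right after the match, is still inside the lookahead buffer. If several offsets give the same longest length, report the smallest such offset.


Try each offset into the search buffer:
  offset=1 (pos 3, char 'a'): match length 0
  offset=2 (pos 2, char 'f'): match length 2
  offset=3 (pos 1, char 'a'): match length 0
  offset=4 (pos 0, char 'f'): match length 2
Longest match has length 2, found at offsets 2, 4; take the smallest, offset 2.
next_char = character at position 4 + 2 = 6 -> 'f'

Best match: offset=2, length=2 (matching 'fa' starting at position 2)
LZ77 triple: (2, 2, 'f')


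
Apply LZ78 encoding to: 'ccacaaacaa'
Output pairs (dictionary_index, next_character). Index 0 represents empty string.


LZ78 encoding steps:
Dictionary: {0: ''}
Step 1: w='' (idx 0), next='c' -> output (0, 'c'), add 'c' as idx 1
Step 2: w='c' (idx 1), next='a' -> output (1, 'a'), add 'ca' as idx 2
Step 3: w='ca' (idx 2), next='a' -> output (2, 'a'), add 'caa' as idx 3
Step 4: w='' (idx 0), next='a' -> output (0, 'a'), add 'a' as idx 4
Step 5: w='caa' (idx 3), end of input -> output (3, '')


Encoded: [(0, 'c'), (1, 'a'), (2, 'a'), (0, 'a'), (3, '')]


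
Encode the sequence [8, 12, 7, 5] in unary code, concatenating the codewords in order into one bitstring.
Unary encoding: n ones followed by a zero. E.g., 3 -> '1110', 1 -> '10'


Encode each number as n ones followed by a terminating 0:
  8 -> 111111110 (9 bits)
  12 -> 1111111111110 (13 bits)
  7 -> 11111110 (8 bits)
  5 -> 111110 (6 bits)
Total length = 9 + 13 + 8 + 6 = 36 bits.

Unary([8, 12, 7, 5]) = 111111110111111111111011111110111110 (36 bits)


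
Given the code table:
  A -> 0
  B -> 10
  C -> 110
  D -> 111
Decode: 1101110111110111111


Decoding:
110 -> C
111 -> D
0 -> A
111 -> D
110 -> C
111 -> D
111 -> D


Result: CDADCDD


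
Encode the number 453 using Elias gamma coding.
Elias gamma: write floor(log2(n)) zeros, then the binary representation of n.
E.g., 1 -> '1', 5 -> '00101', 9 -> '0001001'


num_bits = floor(log2(453)) + 1 = 9
leading_zeros = num_bits - 1 = 8
binary(453) = 111000101

Elias gamma(453) = '00000000' + '111000101' = 00000000111000101 (17 bits)


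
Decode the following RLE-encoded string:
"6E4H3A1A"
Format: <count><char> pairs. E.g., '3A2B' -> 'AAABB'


Expanding each <count><char> pair:
  6E -> 'EEEEEE'
  4H -> 'HHHH'
  3A -> 'AAA'
  1A -> 'A'

Decoded = EEEEEEHHHHAAAA


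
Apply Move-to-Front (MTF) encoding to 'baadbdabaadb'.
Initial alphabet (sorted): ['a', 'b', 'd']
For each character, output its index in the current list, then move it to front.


MTF encoding:
'b': index 1 in ['a', 'b', 'd'] -> ['b', 'a', 'd']
'a': index 1 in ['b', 'a', 'd'] -> ['a', 'b', 'd']
'a': index 0 in ['a', 'b', 'd'] -> ['a', 'b', 'd']
'd': index 2 in ['a', 'b', 'd'] -> ['d', 'a', 'b']
'b': index 2 in ['d', 'a', 'b'] -> ['b', 'd', 'a']
'd': index 1 in ['b', 'd', 'a'] -> ['d', 'b', 'a']
'a': index 2 in ['d', 'b', 'a'] -> ['a', 'd', 'b']
'b': index 2 in ['a', 'd', 'b'] -> ['b', 'a', 'd']
'a': index 1 in ['b', 'a', 'd'] -> ['a', 'b', 'd']
'a': index 0 in ['a', 'b', 'd'] -> ['a', 'b', 'd']
'd': index 2 in ['a', 'b', 'd'] -> ['d', 'a', 'b']
'b': index 2 in ['d', 'a', 'b'] -> ['b', 'd', 'a']


Output: [1, 1, 0, 2, 2, 1, 2, 2, 1, 0, 2, 2]


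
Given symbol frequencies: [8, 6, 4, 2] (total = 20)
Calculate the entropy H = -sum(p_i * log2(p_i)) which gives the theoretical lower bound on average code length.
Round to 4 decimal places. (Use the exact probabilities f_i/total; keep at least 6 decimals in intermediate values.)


Per-symbol terms -p_i * log2(p_i) with p_i = f_i/20:
  p = 8/20 = 0.400000: log2(p) = -1.321928, -p*log2(p) = 0.528771
  p = 6/20 = 0.300000: log2(p) = -1.736966, -p*log2(p) = 0.521090
  p = 4/20 = 0.200000: log2(p) = -2.321928, -p*log2(p) = 0.464386
  p = 2/20 = 0.100000: log2(p) = -3.321928, -p*log2(p) = 0.332193
H = 0.528771 + 0.521090 + 0.464386 + 0.332193 = 1.846440

H = 1.8464 bits/symbol


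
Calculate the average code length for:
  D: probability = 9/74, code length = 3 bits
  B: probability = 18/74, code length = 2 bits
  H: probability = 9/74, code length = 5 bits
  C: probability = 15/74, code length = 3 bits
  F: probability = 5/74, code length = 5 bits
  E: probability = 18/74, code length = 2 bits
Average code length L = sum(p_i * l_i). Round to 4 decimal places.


Weighted contributions p_i * l_i:
  D: (9/74) * 3 = 27/74
  B: (18/74) * 2 = 36/74
  H: (9/74) * 5 = 45/74
  C: (15/74) * 3 = 45/74
  F: (5/74) * 5 = 25/74
  E: (18/74) * 2 = 36/74
Sum = (27 + 36 + 45 + 45 + 25 + 36)/74 = 214/74

L = 214/74 = 2.8919 bits/symbol


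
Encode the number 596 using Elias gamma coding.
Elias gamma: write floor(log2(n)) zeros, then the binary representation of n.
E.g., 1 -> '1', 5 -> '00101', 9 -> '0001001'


num_bits = floor(log2(596)) + 1 = 10
leading_zeros = num_bits - 1 = 9
binary(596) = 1001010100

Elias gamma(596) = '000000000' + '1001010100' = 0000000001001010100 (19 bits)


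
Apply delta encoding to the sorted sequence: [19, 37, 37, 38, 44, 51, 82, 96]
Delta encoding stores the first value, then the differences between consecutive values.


First value: 19
Deltas:
  37 - 19 = 18
  37 - 37 = 0
  38 - 37 = 1
  44 - 38 = 6
  51 - 44 = 7
  82 - 51 = 31
  96 - 82 = 14


Delta encoded: [19, 18, 0, 1, 6, 7, 31, 14]


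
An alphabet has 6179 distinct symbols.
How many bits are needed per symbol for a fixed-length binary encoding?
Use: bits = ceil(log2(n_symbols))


log2(6179) = 12.5932
Bracket: 2^12 = 4096 < 6179 <= 2^13 = 8192
So ceil(log2(6179)) = 13

bits = ceil(log2(6179)) = ceil(12.5932) = 13 bits


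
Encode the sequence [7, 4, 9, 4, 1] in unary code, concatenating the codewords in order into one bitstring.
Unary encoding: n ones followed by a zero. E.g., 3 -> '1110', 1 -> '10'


Encode each number as n ones followed by a terminating 0:
  7 -> 11111110 (8 bits)
  4 -> 11110 (5 bits)
  9 -> 1111111110 (10 bits)
  4 -> 11110 (5 bits)
  1 -> 10 (2 bits)
Total length = 8 + 5 + 10 + 5 + 2 = 30 bits.

Unary([7, 4, 9, 4, 1]) = 111111101111011111111101111010 (30 bits)


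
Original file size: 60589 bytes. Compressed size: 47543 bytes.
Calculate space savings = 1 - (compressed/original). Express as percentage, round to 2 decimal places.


ratio = compressed/original = 47543/60589 = 0.78468
savings = 1 - ratio = 1 - 0.78468 = 0.21532
as a percentage: 0.21532 * 100 = 21.53%

Space savings = 1 - 47543/60589 = 21.53%


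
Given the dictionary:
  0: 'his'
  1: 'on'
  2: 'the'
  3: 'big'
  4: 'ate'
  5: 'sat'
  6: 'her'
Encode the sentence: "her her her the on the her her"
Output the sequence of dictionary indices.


Look up each word in the dictionary:
  'her' -> 6
  'her' -> 6
  'her' -> 6
  'the' -> 2
  'on' -> 1
  'the' -> 2
  'her' -> 6
  'her' -> 6

Encoded: [6, 6, 6, 2, 1, 2, 6, 6]


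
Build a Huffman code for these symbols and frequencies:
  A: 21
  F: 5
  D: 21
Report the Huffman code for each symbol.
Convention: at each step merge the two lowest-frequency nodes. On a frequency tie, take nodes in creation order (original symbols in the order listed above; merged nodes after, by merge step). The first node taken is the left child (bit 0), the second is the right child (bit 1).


Huffman tree construction:
Step 1: Merge F(5) + A(21) = 26
Step 2: Merge D(21) + (F+A)(26) = 47
Read each symbol's code off the tree from the root (left child = 0, right child = 1).

Codes:
  A: 11 (length 2)
  F: 10 (length 2)
  D: 0 (length 1)
Average code length: 73/47 = 1.5532 bits/symbol


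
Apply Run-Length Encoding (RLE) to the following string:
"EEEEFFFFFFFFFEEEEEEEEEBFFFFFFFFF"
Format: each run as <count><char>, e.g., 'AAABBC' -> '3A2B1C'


Scanning runs left to right:
  i=0: run of 'E' x 4 -> '4E'
  i=4: run of 'F' x 9 -> '9F'
  i=13: run of 'E' x 9 -> '9E'
  i=22: run of 'B' x 1 -> '1B'
  i=23: run of 'F' x 9 -> '9F'

RLE = 4E9F9E1B9F


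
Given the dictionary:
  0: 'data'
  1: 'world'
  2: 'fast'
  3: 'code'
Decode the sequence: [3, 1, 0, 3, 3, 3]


Look up each index in the dictionary:
  3 -> 'code'
  1 -> 'world'
  0 -> 'data'
  3 -> 'code'
  3 -> 'code'
  3 -> 'code'

Decoded: "code world data code code code"


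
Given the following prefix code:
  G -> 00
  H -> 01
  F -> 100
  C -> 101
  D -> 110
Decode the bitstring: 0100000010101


Decoding step by step:
Bits 01 -> H
Bits 00 -> G
Bits 00 -> G
Bits 00 -> G
Bits 101 -> C
Bits 01 -> H


Decoded message: HGGGCH


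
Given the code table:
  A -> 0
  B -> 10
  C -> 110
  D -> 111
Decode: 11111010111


Decoding:
111 -> D
110 -> C
10 -> B
111 -> D


Result: DCBD


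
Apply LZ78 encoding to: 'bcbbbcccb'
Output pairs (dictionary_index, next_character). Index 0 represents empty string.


LZ78 encoding steps:
Dictionary: {0: ''}
Step 1: w='' (idx 0), next='b' -> output (0, 'b'), add 'b' as idx 1
Step 2: w='' (idx 0), next='c' -> output (0, 'c'), add 'c' as idx 2
Step 3: w='b' (idx 1), next='b' -> output (1, 'b'), add 'bb' as idx 3
Step 4: w='b' (idx 1), next='c' -> output (1, 'c'), add 'bc' as idx 4
Step 5: w='c' (idx 2), next='c' -> output (2, 'c'), add 'cc' as idx 5
Step 6: w='b' (idx 1), end of input -> output (1, '')


Encoded: [(0, 'b'), (0, 'c'), (1, 'b'), (1, 'c'), (2, 'c'), (1, '')]


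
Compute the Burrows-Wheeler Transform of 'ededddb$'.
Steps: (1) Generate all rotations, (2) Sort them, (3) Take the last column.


Rotations (sorted):
  0: $ededddb -> last char: b
  1: b$ededdd -> last char: d
  2: db$ededd -> last char: d
  3: ddb$eded -> last char: d
  4: dddb$ede -> last char: e
  5: dedddb$e -> last char: e
  6: edddb$ed -> last char: d
  7: ededddb$ -> last char: $


BWT = bdddeed$


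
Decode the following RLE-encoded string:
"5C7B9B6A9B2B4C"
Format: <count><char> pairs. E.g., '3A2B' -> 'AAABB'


Expanding each <count><char> pair:
  5C -> 'CCCCC'
  7B -> 'BBBBBBB'
  9B -> 'BBBBBBBBB'
  6A -> 'AAAAAA'
  9B -> 'BBBBBBBBB'
  2B -> 'BB'
  4C -> 'CCCC'

Decoded = CCCCCBBBBBBBBBBBBBBBBAAAAAABBBBBBBBBBBCCCC


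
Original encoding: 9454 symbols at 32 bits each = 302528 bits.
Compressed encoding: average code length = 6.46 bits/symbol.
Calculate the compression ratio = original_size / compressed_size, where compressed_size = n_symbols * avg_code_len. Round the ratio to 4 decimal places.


original_size = n_symbols * orig_bits = 9454 * 32 = 302528 bits
compressed_size = n_symbols * avg_code_len = 9454 * 6.46 = 61072.84 bits
ratio = original_size / compressed_size = 302528 / 61072.84 = 4.9536

Compression ratio = 4.9536


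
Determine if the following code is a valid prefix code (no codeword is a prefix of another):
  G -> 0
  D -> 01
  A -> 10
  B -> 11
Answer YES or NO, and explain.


Checking each pair (does one codeword prefix another?):
  G='0' vs D='01': prefix -- VIOLATION

NO -- this is NOT a valid prefix code. G (0) is a prefix of D (01).


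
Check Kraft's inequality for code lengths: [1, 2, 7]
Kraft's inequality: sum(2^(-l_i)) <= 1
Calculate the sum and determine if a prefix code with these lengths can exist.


Sum = 2^(-1) + 2^(-2) + 2^(-7)
    = 0.5 + 0.25 + 0.0078125
    = 97/128 = 0.7578125
Since 0.7578125 <= 1, Kraft's inequality IS satisfied.
A prefix code with these lengths CAN exist.

Kraft sum = 0.7578125. Satisfied.


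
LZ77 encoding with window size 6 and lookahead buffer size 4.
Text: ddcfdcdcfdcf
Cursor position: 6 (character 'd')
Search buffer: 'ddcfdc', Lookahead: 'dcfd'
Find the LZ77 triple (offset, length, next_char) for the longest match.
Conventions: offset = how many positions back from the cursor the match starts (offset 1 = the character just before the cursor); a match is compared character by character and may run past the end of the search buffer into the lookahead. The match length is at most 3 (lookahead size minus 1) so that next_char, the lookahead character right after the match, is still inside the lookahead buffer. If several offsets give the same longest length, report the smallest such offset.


Try each offset into the search buffer:
  offset=1 (pos 5, char 'c'): match length 0
  offset=2 (pos 4, char 'd'): match length 2
  offset=3 (pos 3, char 'f'): match length 0
  offset=4 (pos 2, char 'c'): match length 0
  offset=5 (pos 1, char 'd'): match length 3
  offset=6 (pos 0, char 'd'): match length 1
Longest match has length 3 at offset 5.
next_char = character at position 6 + 3 = 9 -> 'd'

Best match: offset=5, length=3 (matching 'dcf' starting at position 1)
LZ77 triple: (5, 3, 'd')


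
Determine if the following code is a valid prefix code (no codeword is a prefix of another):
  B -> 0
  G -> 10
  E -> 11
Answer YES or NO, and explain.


Checking each pair (does one codeword prefix another?):
  B='0' vs G='10': no prefix
  B='0' vs E='11': no prefix
  G='10' vs B='0': no prefix
  G='10' vs E='11': no prefix
  E='11' vs B='0': no prefix
  E='11' vs G='10': no prefix
No violation found over all pairs.

YES -- this is a valid prefix code. No codeword is a prefix of any other codeword.


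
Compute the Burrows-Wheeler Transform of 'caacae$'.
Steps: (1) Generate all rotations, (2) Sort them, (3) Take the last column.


Rotations (sorted):
  0: $caacae -> last char: e
  1: aacae$c -> last char: c
  2: acae$ca -> last char: a
  3: ae$caac -> last char: c
  4: caacae$ -> last char: $
  5: cae$caa -> last char: a
  6: e$caaca -> last char: a


BWT = ecac$aa


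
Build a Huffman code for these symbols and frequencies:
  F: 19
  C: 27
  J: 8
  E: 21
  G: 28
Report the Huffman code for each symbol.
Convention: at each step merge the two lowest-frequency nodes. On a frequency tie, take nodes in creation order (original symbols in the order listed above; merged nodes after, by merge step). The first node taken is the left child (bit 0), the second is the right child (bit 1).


Huffman tree construction:
Step 1: Merge J(8) + F(19) = 27
Step 2: Merge E(21) + C(27) = 48
Step 3: Merge (J+F)(27) + G(28) = 55
Step 4: Merge (E+C)(48) + ((J+F)+G)(55) = 103
Read each symbol's code off the tree from the root (left child = 0, right child = 1).

Codes:
  F: 101 (length 3)
  C: 01 (length 2)
  J: 100 (length 3)
  E: 00 (length 2)
  G: 11 (length 2)
Average code length: 233/103 = 2.2621 bits/symbol


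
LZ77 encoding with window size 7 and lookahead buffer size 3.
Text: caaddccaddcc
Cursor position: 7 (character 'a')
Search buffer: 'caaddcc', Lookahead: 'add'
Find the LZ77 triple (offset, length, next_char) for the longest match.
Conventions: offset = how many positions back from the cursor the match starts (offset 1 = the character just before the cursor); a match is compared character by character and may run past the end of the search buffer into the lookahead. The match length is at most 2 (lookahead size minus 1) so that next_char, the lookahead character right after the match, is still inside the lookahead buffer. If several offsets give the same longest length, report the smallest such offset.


Try each offset into the search buffer:
  offset=1 (pos 6, char 'c'): match length 0
  offset=2 (pos 5, char 'c'): match length 0
  offset=3 (pos 4, char 'd'): match length 0
  offset=4 (pos 3, char 'd'): match length 0
  offset=5 (pos 2, char 'a'): match length 2
  offset=6 (pos 1, char 'a'): match length 1
  offset=7 (pos 0, char 'c'): match length 0
Longest match has length 2 at offset 5.
next_char = character at position 7 + 2 = 9 -> 'd'

Best match: offset=5, length=2 (matching 'ad' starting at position 2)
LZ77 triple: (5, 2, 'd')


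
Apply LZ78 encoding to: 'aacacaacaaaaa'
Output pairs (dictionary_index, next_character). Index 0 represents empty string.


LZ78 encoding steps:
Dictionary: {0: ''}
Step 1: w='' (idx 0), next='a' -> output (0, 'a'), add 'a' as idx 1
Step 2: w='a' (idx 1), next='c' -> output (1, 'c'), add 'ac' as idx 2
Step 3: w='ac' (idx 2), next='a' -> output (2, 'a'), add 'aca' as idx 3
Step 4: w='aca' (idx 3), next='a' -> output (3, 'a'), add 'acaa' as idx 4
Step 5: w='a' (idx 1), next='a' -> output (1, 'a'), add 'aa' as idx 5
Step 6: w='a' (idx 1), end of input -> output (1, '')


Encoded: [(0, 'a'), (1, 'c'), (2, 'a'), (3, 'a'), (1, 'a'), (1, '')]


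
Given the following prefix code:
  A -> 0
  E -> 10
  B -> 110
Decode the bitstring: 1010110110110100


Decoding step by step:
Bits 10 -> E
Bits 10 -> E
Bits 110 -> B
Bits 110 -> B
Bits 110 -> B
Bits 10 -> E
Bits 0 -> A


Decoded message: EEBBBEA


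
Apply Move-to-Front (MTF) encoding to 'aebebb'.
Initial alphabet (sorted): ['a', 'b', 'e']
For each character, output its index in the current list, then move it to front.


MTF encoding:
'a': index 0 in ['a', 'b', 'e'] -> ['a', 'b', 'e']
'e': index 2 in ['a', 'b', 'e'] -> ['e', 'a', 'b']
'b': index 2 in ['e', 'a', 'b'] -> ['b', 'e', 'a']
'e': index 1 in ['b', 'e', 'a'] -> ['e', 'b', 'a']
'b': index 1 in ['e', 'b', 'a'] -> ['b', 'e', 'a']
'b': index 0 in ['b', 'e', 'a'] -> ['b', 'e', 'a']


Output: [0, 2, 2, 1, 1, 0]


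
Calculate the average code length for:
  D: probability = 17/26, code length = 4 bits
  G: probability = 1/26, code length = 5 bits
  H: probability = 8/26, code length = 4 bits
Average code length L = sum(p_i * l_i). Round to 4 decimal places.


Weighted contributions p_i * l_i:
  D: (17/26) * 4 = 68/26
  G: (1/26) * 5 = 5/26
  H: (8/26) * 4 = 32/26
Sum = (68 + 5 + 32)/26 = 105/26

L = 105/26 = 4.0385 bits/symbol


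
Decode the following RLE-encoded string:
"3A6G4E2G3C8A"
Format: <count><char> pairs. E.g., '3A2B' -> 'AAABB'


Expanding each <count><char> pair:
  3A -> 'AAA'
  6G -> 'GGGGGG'
  4E -> 'EEEE'
  2G -> 'GG'
  3C -> 'CCC'
  8A -> 'AAAAAAAA'

Decoded = AAAGGGGGGEEEEGGCCCAAAAAAAA


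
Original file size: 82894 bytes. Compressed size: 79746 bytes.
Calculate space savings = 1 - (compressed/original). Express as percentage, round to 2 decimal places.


ratio = compressed/original = 79746/82894 = 0.962024
savings = 1 - ratio = 1 - 0.962024 = 0.037976
as a percentage: 0.037976 * 100 = 3.8%

Space savings = 1 - 79746/82894 = 3.8%


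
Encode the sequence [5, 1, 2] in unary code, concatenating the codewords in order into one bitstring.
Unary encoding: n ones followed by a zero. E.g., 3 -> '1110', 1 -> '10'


Encode each number as n ones followed by a terminating 0:
  5 -> 111110 (6 bits)
  1 -> 10 (2 bits)
  2 -> 110 (3 bits)
Total length = 6 + 2 + 3 = 11 bits.

Unary([5, 1, 2]) = 11111010110 (11 bits)


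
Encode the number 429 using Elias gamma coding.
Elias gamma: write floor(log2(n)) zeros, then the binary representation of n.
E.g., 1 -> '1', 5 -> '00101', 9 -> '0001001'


num_bits = floor(log2(429)) + 1 = 9
leading_zeros = num_bits - 1 = 8
binary(429) = 110101101

Elias gamma(429) = '00000000' + '110101101' = 00000000110101101 (17 bits)


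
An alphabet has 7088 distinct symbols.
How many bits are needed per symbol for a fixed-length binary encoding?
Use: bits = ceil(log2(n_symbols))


log2(7088) = 12.7912
Bracket: 2^12 = 4096 < 7088 <= 2^13 = 8192
So ceil(log2(7088)) = 13

bits = ceil(log2(7088)) = ceil(12.7912) = 13 bits


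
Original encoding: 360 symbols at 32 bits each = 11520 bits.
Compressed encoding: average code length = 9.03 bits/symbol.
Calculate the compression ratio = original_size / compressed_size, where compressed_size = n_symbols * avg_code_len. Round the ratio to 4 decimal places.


original_size = n_symbols * orig_bits = 360 * 32 = 11520 bits
compressed_size = n_symbols * avg_code_len = 360 * 9.03 = 3250.8 bits
ratio = original_size / compressed_size = 11520 / 3250.8 = 3.5437

Compression ratio = 3.5437


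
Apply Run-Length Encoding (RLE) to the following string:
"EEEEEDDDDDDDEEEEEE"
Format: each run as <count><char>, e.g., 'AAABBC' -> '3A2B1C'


Scanning runs left to right:
  i=0: run of 'E' x 5 -> '5E'
  i=5: run of 'D' x 7 -> '7D'
  i=12: run of 'E' x 6 -> '6E'

RLE = 5E7D6E


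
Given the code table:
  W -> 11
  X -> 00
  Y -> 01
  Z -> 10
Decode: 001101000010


Decoding:
00 -> X
11 -> W
01 -> Y
00 -> X
00 -> X
10 -> Z


Result: XWYXXZ


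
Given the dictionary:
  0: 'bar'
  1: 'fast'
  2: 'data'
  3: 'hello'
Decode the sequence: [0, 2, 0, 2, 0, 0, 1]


Look up each index in the dictionary:
  0 -> 'bar'
  2 -> 'data'
  0 -> 'bar'
  2 -> 'data'
  0 -> 'bar'
  0 -> 'bar'
  1 -> 'fast'

Decoded: "bar data bar data bar bar fast"


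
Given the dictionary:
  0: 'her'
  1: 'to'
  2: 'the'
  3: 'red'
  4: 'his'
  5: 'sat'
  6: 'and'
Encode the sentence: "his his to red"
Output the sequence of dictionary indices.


Look up each word in the dictionary:
  'his' -> 4
  'his' -> 4
  'to' -> 1
  'red' -> 3

Encoded: [4, 4, 1, 3]


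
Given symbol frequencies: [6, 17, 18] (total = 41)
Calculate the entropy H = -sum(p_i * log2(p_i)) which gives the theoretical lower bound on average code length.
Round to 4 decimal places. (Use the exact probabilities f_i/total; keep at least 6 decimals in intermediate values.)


Per-symbol terms -p_i * log2(p_i) with p_i = f_i/41:
  p = 6/41 = 0.146341: log2(p) = -2.772590, -p*log2(p) = 0.405745
  p = 17/41 = 0.414634: log2(p) = -1.270089, -p*log2(p) = 0.526622
  p = 18/41 = 0.439024: log2(p) = -1.187627, -p*log2(p) = 0.521397
H = 0.405745 + 0.526622 + 0.521397 = 1.453764

H = 1.4538 bits/symbol


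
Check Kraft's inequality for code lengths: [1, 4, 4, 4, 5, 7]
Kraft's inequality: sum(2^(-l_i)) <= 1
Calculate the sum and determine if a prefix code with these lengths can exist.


Sum = 2^(-1) + 2^(-4) + 2^(-4) + 2^(-4) + 2^(-5) + 2^(-7)
    = 0.5 + 0.0625 + 0.0625 + 0.0625 + 0.03125 + 0.0078125
    = 93/128 = 0.7265625
Since 0.7265625 <= 1, Kraft's inequality IS satisfied.
A prefix code with these lengths CAN exist.

Kraft sum = 0.7265625. Satisfied.


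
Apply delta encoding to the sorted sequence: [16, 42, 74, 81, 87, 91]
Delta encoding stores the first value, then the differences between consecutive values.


First value: 16
Deltas:
  42 - 16 = 26
  74 - 42 = 32
  81 - 74 = 7
  87 - 81 = 6
  91 - 87 = 4


Delta encoded: [16, 26, 32, 7, 6, 4]


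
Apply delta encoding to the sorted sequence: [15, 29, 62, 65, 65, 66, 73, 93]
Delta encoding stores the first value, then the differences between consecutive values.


First value: 15
Deltas:
  29 - 15 = 14
  62 - 29 = 33
  65 - 62 = 3
  65 - 65 = 0
  66 - 65 = 1
  73 - 66 = 7
  93 - 73 = 20


Delta encoded: [15, 14, 33, 3, 0, 1, 7, 20]


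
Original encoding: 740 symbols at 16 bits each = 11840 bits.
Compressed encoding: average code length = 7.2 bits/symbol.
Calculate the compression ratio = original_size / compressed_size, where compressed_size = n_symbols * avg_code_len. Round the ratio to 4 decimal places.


original_size = n_symbols * orig_bits = 740 * 16 = 11840 bits
compressed_size = n_symbols * avg_code_len = 740 * 7.2 = 5328.0 bits
ratio = original_size / compressed_size = 11840 / 5328.0 = 2.2222

Compression ratio = 2.2222


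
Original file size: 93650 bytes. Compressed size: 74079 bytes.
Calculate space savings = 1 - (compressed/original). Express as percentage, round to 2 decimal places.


ratio = compressed/original = 74079/93650 = 0.79102
savings = 1 - ratio = 1 - 0.79102 = 0.20898
as a percentage: 0.20898 * 100 = 20.9%

Space savings = 1 - 74079/93650 = 20.9%


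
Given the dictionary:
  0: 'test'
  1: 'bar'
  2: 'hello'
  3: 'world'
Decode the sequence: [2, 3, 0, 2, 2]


Look up each index in the dictionary:
  2 -> 'hello'
  3 -> 'world'
  0 -> 'test'
  2 -> 'hello'
  2 -> 'hello'

Decoded: "hello world test hello hello"


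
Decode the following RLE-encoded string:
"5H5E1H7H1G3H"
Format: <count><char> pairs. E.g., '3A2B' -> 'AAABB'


Expanding each <count><char> pair:
  5H -> 'HHHHH'
  5E -> 'EEEEE'
  1H -> 'H'
  7H -> 'HHHHHHH'
  1G -> 'G'
  3H -> 'HHH'

Decoded = HHHHHEEEEEHHHHHHHHGHHH


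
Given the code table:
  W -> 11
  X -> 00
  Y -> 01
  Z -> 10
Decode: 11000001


Decoding:
11 -> W
00 -> X
00 -> X
01 -> Y


Result: WXXY


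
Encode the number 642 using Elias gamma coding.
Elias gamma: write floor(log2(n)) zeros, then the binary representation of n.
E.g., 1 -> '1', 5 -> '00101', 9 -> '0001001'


num_bits = floor(log2(642)) + 1 = 10
leading_zeros = num_bits - 1 = 9
binary(642) = 1010000010

Elias gamma(642) = '000000000' + '1010000010' = 0000000001010000010 (19 bits)


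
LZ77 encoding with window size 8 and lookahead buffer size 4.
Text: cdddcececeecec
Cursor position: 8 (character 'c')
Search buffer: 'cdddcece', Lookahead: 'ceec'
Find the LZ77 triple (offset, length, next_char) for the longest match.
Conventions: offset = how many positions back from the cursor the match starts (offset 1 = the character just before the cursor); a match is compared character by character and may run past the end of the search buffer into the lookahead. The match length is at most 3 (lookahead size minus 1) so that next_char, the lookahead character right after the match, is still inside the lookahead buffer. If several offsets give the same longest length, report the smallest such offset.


Try each offset into the search buffer:
  offset=1 (pos 7, char 'e'): match length 0
  offset=2 (pos 6, char 'c'): match length 2
  offset=3 (pos 5, char 'e'): match length 0
  offset=4 (pos 4, char 'c'): match length 2
  offset=5 (pos 3, char 'd'): match length 0
  offset=6 (pos 2, char 'd'): match length 0
  offset=7 (pos 1, char 'd'): match length 0
  offset=8 (pos 0, char 'c'): match length 1
Longest match has length 2, found at offsets 2, 4; take the smallest, offset 2.
next_char = character at position 8 + 2 = 10 -> 'e'

Best match: offset=2, length=2 (matching 'ce' starting at position 6)
LZ77 triple: (2, 2, 'e')


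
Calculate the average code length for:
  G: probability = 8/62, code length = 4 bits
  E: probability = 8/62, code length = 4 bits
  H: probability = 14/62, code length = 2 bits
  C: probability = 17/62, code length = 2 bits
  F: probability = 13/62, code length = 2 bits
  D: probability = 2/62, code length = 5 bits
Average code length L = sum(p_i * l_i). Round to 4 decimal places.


Weighted contributions p_i * l_i:
  G: (8/62) * 4 = 32/62
  E: (8/62) * 4 = 32/62
  H: (14/62) * 2 = 28/62
  C: (17/62) * 2 = 34/62
  F: (13/62) * 2 = 26/62
  D: (2/62) * 5 = 10/62
Sum = (32 + 32 + 28 + 34 + 26 + 10)/62 = 162/62

L = 162/62 = 2.6129 bits/symbol


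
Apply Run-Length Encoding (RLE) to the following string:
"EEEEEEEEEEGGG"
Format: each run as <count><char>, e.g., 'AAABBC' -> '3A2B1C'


Scanning runs left to right:
  i=0: run of 'E' x 10 -> '10E'
  i=10: run of 'G' x 3 -> '3G'

RLE = 10E3G


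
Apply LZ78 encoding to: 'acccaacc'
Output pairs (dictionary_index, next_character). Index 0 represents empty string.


LZ78 encoding steps:
Dictionary: {0: ''}
Step 1: w='' (idx 0), next='a' -> output (0, 'a'), add 'a' as idx 1
Step 2: w='' (idx 0), next='c' -> output (0, 'c'), add 'c' as idx 2
Step 3: w='c' (idx 2), next='c' -> output (2, 'c'), add 'cc' as idx 3
Step 4: w='a' (idx 1), next='a' -> output (1, 'a'), add 'aa' as idx 4
Step 5: w='cc' (idx 3), end of input -> output (3, '')


Encoded: [(0, 'a'), (0, 'c'), (2, 'c'), (1, 'a'), (3, '')]


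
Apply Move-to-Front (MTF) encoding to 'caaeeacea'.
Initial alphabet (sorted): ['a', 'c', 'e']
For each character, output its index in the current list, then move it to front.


MTF encoding:
'c': index 1 in ['a', 'c', 'e'] -> ['c', 'a', 'e']
'a': index 1 in ['c', 'a', 'e'] -> ['a', 'c', 'e']
'a': index 0 in ['a', 'c', 'e'] -> ['a', 'c', 'e']
'e': index 2 in ['a', 'c', 'e'] -> ['e', 'a', 'c']
'e': index 0 in ['e', 'a', 'c'] -> ['e', 'a', 'c']
'a': index 1 in ['e', 'a', 'c'] -> ['a', 'e', 'c']
'c': index 2 in ['a', 'e', 'c'] -> ['c', 'a', 'e']
'e': index 2 in ['c', 'a', 'e'] -> ['e', 'c', 'a']
'a': index 2 in ['e', 'c', 'a'] -> ['a', 'e', 'c']


Output: [1, 1, 0, 2, 0, 1, 2, 2, 2]


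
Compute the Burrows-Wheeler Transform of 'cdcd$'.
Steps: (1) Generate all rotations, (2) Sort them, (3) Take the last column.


Rotations (sorted):
  0: $cdcd -> last char: d
  1: cd$cd -> last char: d
  2: cdcd$ -> last char: $
  3: d$cdc -> last char: c
  4: dcd$c -> last char: c


BWT = dd$cc


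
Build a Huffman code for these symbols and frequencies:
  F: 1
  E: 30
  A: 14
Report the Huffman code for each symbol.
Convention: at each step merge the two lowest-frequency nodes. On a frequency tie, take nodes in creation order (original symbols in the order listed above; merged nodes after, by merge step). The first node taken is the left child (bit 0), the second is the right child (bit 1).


Huffman tree construction:
Step 1: Merge F(1) + A(14) = 15
Step 2: Merge (F+A)(15) + E(30) = 45
Read each symbol's code off the tree from the root (left child = 0, right child = 1).

Codes:
  F: 00 (length 2)
  E: 1 (length 1)
  A: 01 (length 2)
Average code length: 60/45 = 1.3333 bits/symbol


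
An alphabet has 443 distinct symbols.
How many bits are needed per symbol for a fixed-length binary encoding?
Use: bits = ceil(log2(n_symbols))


log2(443) = 8.7912
Bracket: 2^8 = 256 < 443 <= 2^9 = 512
So ceil(log2(443)) = 9

bits = ceil(log2(443)) = ceil(8.7912) = 9 bits


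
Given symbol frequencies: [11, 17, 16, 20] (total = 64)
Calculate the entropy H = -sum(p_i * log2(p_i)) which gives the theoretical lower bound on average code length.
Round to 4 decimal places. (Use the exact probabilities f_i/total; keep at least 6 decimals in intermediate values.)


Per-symbol terms -p_i * log2(p_i) with p_i = f_i/64:
  p = 11/64 = 0.171875: log2(p) = -2.540568, -p*log2(p) = 0.436660
  p = 17/64 = 0.265625: log2(p) = -1.912537, -p*log2(p) = 0.508018
  p = 16/64 = 0.250000: log2(p) = -2.000000, -p*log2(p) = 0.500000
  p = 20/64 = 0.312500: log2(p) = -1.678072, -p*log2(p) = 0.524397
H = 0.436660 + 0.508018 + 0.500000 + 0.524397 = 1.969075

H = 1.9691 bits/symbol


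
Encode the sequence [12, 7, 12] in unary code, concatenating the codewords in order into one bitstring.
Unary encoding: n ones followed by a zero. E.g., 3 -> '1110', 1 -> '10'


Encode each number as n ones followed by a terminating 0:
  12 -> 1111111111110 (13 bits)
  7 -> 11111110 (8 bits)
  12 -> 1111111111110 (13 bits)
Total length = 13 + 8 + 13 = 34 bits.

Unary([12, 7, 12]) = 1111111111110111111101111111111110 (34 bits)


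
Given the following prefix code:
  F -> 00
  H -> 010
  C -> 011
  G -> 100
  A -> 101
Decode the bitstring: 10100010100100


Decoding step by step:
Bits 101 -> A
Bits 00 -> F
Bits 010 -> H
Bits 100 -> G
Bits 100 -> G


Decoded message: AFHGG


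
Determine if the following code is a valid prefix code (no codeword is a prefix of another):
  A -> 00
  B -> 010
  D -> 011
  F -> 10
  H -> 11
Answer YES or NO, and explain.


Checking each pair (does one codeword prefix another?):
  A='00' vs B='010': no prefix
  A='00' vs D='011': no prefix
  A='00' vs F='10': no prefix
  A='00' vs H='11': no prefix
  B='010' vs A='00': no prefix
  B='010' vs D='011': no prefix
  B='010' vs F='10': no prefix
  B='010' vs H='11': no prefix
  D='011' vs A='00': no prefix
  D='011' vs B='010': no prefix
  D='011' vs F='10': no prefix
  D='011' vs H='11': no prefix
  F='10' vs A='00': no prefix
  F='10' vs B='010': no prefix
  F='10' vs D='011': no prefix
  F='10' vs H='11': no prefix
  H='11' vs A='00': no prefix
  H='11' vs B='010': no prefix
  H='11' vs D='011': no prefix
  H='11' vs F='10': no prefix
No violation found over all pairs.

YES -- this is a valid prefix code. No codeword is a prefix of any other codeword.


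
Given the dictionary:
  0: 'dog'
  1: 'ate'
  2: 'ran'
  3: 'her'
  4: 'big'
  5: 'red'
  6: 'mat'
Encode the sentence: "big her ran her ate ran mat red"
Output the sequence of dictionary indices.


Look up each word in the dictionary:
  'big' -> 4
  'her' -> 3
  'ran' -> 2
  'her' -> 3
  'ate' -> 1
  'ran' -> 2
  'mat' -> 6
  'red' -> 5

Encoded: [4, 3, 2, 3, 1, 2, 6, 5]


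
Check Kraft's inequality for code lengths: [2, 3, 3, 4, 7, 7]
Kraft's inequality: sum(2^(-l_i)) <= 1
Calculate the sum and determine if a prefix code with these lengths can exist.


Sum = 2^(-2) + 2^(-3) + 2^(-3) + 2^(-4) + 2^(-7) + 2^(-7)
    = 0.25 + 0.125 + 0.125 + 0.0625 + 0.0078125 + 0.0078125
    = 74/128 = 0.578125
Since 0.578125 <= 1, Kraft's inequality IS satisfied.
A prefix code with these lengths CAN exist.

Kraft sum = 0.578125. Satisfied.


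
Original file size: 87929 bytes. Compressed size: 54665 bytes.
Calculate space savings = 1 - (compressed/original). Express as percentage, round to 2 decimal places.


ratio = compressed/original = 54665/87929 = 0.621695
savings = 1 - ratio = 1 - 0.621695 = 0.378305
as a percentage: 0.378305 * 100 = 37.83%

Space savings = 1 - 54665/87929 = 37.83%


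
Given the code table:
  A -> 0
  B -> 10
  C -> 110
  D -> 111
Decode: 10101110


Decoding:
10 -> B
10 -> B
111 -> D
0 -> A


Result: BBDA


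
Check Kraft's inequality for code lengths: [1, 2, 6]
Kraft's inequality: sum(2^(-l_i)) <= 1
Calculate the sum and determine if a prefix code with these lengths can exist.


Sum = 2^(-1) + 2^(-2) + 2^(-6)
    = 0.5 + 0.25 + 0.015625
    = 49/64 = 0.765625
Since 0.765625 <= 1, Kraft's inequality IS satisfied.
A prefix code with these lengths CAN exist.

Kraft sum = 0.765625. Satisfied.


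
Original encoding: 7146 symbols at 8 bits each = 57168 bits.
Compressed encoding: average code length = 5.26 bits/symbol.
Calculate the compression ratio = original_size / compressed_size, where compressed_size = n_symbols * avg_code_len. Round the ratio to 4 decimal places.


original_size = n_symbols * orig_bits = 7146 * 8 = 57168 bits
compressed_size = n_symbols * avg_code_len = 7146 * 5.26 = 37587.96 bits
ratio = original_size / compressed_size = 57168 / 37587.96 = 1.5209

Compression ratio = 1.5209


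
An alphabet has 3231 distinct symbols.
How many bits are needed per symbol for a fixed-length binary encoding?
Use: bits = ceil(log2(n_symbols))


log2(3231) = 11.6578
Bracket: 2^11 = 2048 < 3231 <= 2^12 = 4096
So ceil(log2(3231)) = 12

bits = ceil(log2(3231)) = ceil(11.6578) = 12 bits


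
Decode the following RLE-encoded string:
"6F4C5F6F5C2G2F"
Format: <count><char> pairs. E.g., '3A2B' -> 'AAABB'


Expanding each <count><char> pair:
  6F -> 'FFFFFF'
  4C -> 'CCCC'
  5F -> 'FFFFF'
  6F -> 'FFFFFF'
  5C -> 'CCCCC'
  2G -> 'GG'
  2F -> 'FF'

Decoded = FFFFFFCCCCFFFFFFFFFFFCCCCCGGFF


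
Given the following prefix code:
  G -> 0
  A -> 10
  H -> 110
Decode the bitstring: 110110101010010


Decoding step by step:
Bits 110 -> H
Bits 110 -> H
Bits 10 -> A
Bits 10 -> A
Bits 10 -> A
Bits 0 -> G
Bits 10 -> A


Decoded message: HHAAAGA


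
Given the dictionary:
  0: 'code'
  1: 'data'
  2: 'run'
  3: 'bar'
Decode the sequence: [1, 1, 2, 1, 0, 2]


Look up each index in the dictionary:
  1 -> 'data'
  1 -> 'data'
  2 -> 'run'
  1 -> 'data'
  0 -> 'code'
  2 -> 'run'

Decoded: "data data run data code run"


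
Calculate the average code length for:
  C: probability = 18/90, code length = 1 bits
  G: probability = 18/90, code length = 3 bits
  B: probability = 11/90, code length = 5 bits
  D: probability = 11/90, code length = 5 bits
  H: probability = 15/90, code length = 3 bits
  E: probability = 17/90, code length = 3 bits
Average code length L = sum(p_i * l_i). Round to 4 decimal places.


Weighted contributions p_i * l_i:
  C: (18/90) * 1 = 18/90
  G: (18/90) * 3 = 54/90
  B: (11/90) * 5 = 55/90
  D: (11/90) * 5 = 55/90
  H: (15/90) * 3 = 45/90
  E: (17/90) * 3 = 51/90
Sum = (18 + 54 + 55 + 55 + 45 + 51)/90 = 278/90

L = 278/90 = 3.0889 bits/symbol


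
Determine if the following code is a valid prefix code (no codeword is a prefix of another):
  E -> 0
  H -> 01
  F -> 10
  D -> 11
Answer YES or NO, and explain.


Checking each pair (does one codeword prefix another?):
  E='0' vs H='01': prefix -- VIOLATION

NO -- this is NOT a valid prefix code. E (0) is a prefix of H (01).


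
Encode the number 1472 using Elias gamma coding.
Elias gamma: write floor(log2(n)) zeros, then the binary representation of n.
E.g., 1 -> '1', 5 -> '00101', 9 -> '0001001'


num_bits = floor(log2(1472)) + 1 = 11
leading_zeros = num_bits - 1 = 10
binary(1472) = 10111000000

Elias gamma(1472) = '0000000000' + '10111000000' = 000000000010111000000 (21 bits)


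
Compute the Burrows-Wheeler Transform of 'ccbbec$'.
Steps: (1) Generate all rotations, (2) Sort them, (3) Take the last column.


Rotations (sorted):
  0: $ccbbec -> last char: c
  1: bbec$cc -> last char: c
  2: bec$ccb -> last char: b
  3: c$ccbbe -> last char: e
  4: cbbec$c -> last char: c
  5: ccbbec$ -> last char: $
  6: ec$ccbb -> last char: b


BWT = ccbec$b


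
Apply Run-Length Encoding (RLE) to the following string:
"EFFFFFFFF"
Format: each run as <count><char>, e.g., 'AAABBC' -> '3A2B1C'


Scanning runs left to right:
  i=0: run of 'E' x 1 -> '1E'
  i=1: run of 'F' x 8 -> '8F'

RLE = 1E8F


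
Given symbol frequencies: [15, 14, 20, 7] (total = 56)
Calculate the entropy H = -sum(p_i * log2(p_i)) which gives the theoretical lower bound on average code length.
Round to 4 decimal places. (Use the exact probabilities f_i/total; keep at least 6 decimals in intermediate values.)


Per-symbol terms -p_i * log2(p_i) with p_i = f_i/56:
  p = 15/56 = 0.267857: log2(p) = -1.900464, -p*log2(p) = 0.509053
  p = 14/56 = 0.250000: log2(p) = -2.000000, -p*log2(p) = 0.500000
  p = 20/56 = 0.357143: log2(p) = -1.485427, -p*log2(p) = 0.530510
  p = 7/56 = 0.125000: log2(p) = -3.000000, -p*log2(p) = 0.375000
H = 0.509053 + 0.500000 + 0.530510 + 0.375000 = 1.914563

H = 1.9146 bits/symbol


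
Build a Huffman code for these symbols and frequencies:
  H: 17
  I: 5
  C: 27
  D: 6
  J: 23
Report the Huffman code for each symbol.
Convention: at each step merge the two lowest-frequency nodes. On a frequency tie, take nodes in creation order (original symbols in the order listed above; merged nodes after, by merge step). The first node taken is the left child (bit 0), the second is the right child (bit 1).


Huffman tree construction:
Step 1: Merge I(5) + D(6) = 11
Step 2: Merge (I+D)(11) + H(17) = 28
Step 3: Merge J(23) + C(27) = 50
Step 4: Merge ((I+D)+H)(28) + (J+C)(50) = 78
Read each symbol's code off the tree from the root (left child = 0, right child = 1).

Codes:
  H: 01 (length 2)
  I: 000 (length 3)
  C: 11 (length 2)
  D: 001 (length 3)
  J: 10 (length 2)
Average code length: 167/78 = 2.1410 bits/symbol
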